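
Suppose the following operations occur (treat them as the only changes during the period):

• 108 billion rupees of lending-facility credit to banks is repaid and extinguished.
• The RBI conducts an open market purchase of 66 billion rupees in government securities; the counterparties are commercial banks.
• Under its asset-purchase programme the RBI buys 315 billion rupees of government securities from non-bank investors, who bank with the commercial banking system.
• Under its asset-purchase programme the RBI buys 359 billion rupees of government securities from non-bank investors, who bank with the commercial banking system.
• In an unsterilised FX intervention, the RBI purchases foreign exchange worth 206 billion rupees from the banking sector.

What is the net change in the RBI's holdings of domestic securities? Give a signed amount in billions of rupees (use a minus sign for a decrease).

+740 billion

RBI balance sheet:
  Assets:      Securities +740B, Loans to banks −108B, Foreign assets +206B
  Liabilities: Bank reserves +838B
Commercial banking system:
  Assets:      Reserves at CB +838B, Securities −66B, Foreign assets −206B
  Liabilities: Checkable deposits +674B, Borrowings from CB −108B
So the change in the RBI's holdings of domestic securities is +740 billion.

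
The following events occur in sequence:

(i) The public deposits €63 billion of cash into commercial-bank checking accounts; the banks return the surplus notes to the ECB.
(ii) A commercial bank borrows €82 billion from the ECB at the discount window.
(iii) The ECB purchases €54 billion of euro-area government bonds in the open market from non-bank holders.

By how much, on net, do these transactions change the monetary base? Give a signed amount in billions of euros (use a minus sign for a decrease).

ECB balance sheet:
  Assets:      Securities +€54B, Loans to banks +€82B
  Liabilities: Bank reserves +€199B, Currency in circulation −€63B
Commercial banking system:
  Assets:      Reserves at CB +€199B
  Liabilities: Checkable deposits +€117B, Borrowings from CB +€82B
Monetary base = currency + reserves: −€63B + (+€199B) = +€136 billion.

+€136 billion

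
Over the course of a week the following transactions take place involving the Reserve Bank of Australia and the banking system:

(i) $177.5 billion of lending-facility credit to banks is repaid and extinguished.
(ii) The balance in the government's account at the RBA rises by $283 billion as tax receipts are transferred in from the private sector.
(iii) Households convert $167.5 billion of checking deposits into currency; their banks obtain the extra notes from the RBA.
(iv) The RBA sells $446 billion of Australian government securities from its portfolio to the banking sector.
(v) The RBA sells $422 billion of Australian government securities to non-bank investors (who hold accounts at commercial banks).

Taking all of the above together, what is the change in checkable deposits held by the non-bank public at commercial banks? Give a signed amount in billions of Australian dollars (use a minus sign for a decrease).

RBA balance sheet:
  Assets:      Securities −$868B, Loans to banks −$177.5B
  Liabilities: Bank reserves −$1496B, Currency in circulation +$167.5B, Government deposits +$283B
Commercial banking system:
  Assets:      Reserves at CB −$1496B, Securities +$446B
  Liabilities: Checkable deposits −$872.5B, Borrowings from CB −$177.5B
So the change in checkable deposits held by the non-bank public at commercial banks is -$872.5 billion.

-$872.5 billion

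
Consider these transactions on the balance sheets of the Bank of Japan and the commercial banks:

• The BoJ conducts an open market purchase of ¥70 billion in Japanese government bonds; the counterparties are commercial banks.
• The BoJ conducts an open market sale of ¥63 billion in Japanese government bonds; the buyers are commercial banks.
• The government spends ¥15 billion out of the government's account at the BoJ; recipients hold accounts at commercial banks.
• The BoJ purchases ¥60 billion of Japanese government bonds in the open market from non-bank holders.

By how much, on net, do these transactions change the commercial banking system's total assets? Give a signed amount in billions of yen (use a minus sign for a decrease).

OMO purchase (from banks) ¥70 billion: just an asset swap on bank balance sheets → 0.
OMO sale (to banks) ¥63 billion: just an asset swap on bank balance sheets → 0.
Government spending ¥15 billion: bank balance sheets expand → +¥15B.
Asset purchase (from non-banks) ¥60 billion: bank balance sheets expand → +¥60B.
Net: 0 + 0 + 15 + 60 = +¥75 billion.

+¥75 billion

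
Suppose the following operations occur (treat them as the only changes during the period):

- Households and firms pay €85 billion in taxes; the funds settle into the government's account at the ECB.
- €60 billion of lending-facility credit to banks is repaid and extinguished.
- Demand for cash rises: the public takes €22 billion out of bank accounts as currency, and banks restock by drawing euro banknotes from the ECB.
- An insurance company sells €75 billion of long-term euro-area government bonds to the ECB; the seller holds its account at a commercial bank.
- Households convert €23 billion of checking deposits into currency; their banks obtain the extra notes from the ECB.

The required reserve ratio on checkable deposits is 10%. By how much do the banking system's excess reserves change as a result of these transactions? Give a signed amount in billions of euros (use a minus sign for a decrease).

-€109.5 billion

Government account inflow €85 billion: reserves −€85B, deposits −€85B.
Discount-window repayment €60 billion: reserves −€60B, deposits 0.
Currency withdrawal €22 billion: reserves −€22B, deposits −€22B.
Asset purchase (from non-banks) €75 billion: reserves +€75B, deposits +€75B.
Currency withdrawal €23 billion: reserves −€23B, deposits −€23B.
Totals: Δreserves = −€115B, Δdeposits = −€55B.
Δrequired reserves = 10% × −€55B = −€5.5B.
Δexcess reserves = Δreserves − Δrequired = −€115B − (−€5.5B) = -€109.5 billion.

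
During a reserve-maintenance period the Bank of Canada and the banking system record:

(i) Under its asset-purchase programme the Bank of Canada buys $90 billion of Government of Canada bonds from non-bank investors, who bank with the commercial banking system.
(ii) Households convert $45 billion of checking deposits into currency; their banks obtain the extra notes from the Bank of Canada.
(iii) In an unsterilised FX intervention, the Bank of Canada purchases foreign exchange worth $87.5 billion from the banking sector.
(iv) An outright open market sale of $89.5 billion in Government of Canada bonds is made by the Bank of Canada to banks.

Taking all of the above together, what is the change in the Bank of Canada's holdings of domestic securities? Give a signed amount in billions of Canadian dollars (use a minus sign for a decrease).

+$0.5 billion

Bank of Canada balance sheet:
  Assets:      Securities +$0.5B, Foreign assets +$87.5B
  Liabilities: Bank reserves +$43B, Currency in circulation +$45B
So the change in the Bank of Canada's holdings of domestic securities is +$0.5 billion.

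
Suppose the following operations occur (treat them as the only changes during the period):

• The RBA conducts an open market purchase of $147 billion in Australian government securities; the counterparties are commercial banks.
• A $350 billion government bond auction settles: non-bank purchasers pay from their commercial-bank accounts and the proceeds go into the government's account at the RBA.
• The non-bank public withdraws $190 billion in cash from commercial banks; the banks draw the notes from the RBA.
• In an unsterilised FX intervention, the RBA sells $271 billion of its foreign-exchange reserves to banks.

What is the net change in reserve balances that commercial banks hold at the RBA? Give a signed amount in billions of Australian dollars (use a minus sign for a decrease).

OMO purchase (from banks) $147 billion: the RBA pays by crediting reserve accounts → +$147B.
Government account inflow $350 billion: funds move from bank reserves into the government account → −$350B.
Currency withdrawal $190 billion: banks swap reserves for currency → −$190B.
FX sale $271 billion: the buying banks pay out of their reserve balances → −$271B.
Net: 147 − 350 − 190 − 271 = -$664 billion.

-$664 billion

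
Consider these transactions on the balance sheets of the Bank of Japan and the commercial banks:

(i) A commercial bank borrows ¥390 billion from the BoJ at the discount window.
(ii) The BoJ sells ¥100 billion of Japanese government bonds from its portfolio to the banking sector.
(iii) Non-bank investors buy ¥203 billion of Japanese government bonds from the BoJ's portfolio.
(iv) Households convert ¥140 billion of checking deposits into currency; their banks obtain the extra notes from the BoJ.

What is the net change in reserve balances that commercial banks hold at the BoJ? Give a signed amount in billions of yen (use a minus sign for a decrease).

-¥53 billion

Discount-window loan ¥390 billion: the loan is credited to the bank's reserve account → +¥390B.
OMO sale (to banks) ¥100 billion: the buying banks pay out of their reserve balances → −¥100B.
Asset sale (to non-banks) ¥203 billion: the non-bank buyers' banks settle from reserves → −¥203B.
Currency withdrawal ¥140 billion: banks swap reserves for currency → −¥140B.
Net: 390 − 100 − 203 − 140 = -¥53 billion.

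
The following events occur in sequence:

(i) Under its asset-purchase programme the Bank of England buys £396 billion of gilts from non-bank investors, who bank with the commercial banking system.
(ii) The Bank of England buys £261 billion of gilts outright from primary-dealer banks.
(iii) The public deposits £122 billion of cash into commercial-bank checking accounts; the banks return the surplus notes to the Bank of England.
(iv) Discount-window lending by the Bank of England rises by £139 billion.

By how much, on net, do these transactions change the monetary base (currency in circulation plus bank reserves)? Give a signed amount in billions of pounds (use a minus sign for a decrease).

+£796 billion

Asset purchase (from non-banks) £396 billion: Bank of England balance sheet expands → +£396B.
OMO purchase (from banks) £261 billion: Bank of England balance sheet expands → +£261B.
Currency deposit £122 billion: just a shift between currency and reserves — both are base money → 0.
Discount-window loan £139 billion: Bank of England balance sheet expands → +£139B.
Net: 396 + 261 + 0 + 139 = +£796 billion.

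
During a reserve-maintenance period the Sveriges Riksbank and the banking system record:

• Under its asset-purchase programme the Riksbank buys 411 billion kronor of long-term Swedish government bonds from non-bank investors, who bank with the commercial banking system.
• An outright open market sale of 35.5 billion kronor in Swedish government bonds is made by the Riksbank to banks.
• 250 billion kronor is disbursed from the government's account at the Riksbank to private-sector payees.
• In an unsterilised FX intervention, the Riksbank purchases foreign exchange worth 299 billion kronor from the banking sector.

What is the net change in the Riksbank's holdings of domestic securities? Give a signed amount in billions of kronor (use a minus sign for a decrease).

Riksbank balance sheet:
  Assets:      Securities +375.5B, Foreign assets +299B
  Liabilities: Bank reserves +924.5B, Government deposits −250B
So the change in the Riksbank's holdings of domestic securities is +375.5 billion.

+375.5 billion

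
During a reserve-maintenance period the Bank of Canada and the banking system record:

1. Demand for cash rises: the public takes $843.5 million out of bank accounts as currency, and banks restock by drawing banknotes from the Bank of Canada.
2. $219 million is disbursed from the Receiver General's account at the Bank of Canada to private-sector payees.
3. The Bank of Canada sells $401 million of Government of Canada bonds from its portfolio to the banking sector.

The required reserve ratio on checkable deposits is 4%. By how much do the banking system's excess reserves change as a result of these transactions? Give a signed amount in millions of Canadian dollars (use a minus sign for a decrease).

Currency withdrawal $843.5 million: reserves −$843.5M, deposits −$843.5M.
Government spending $219 million: reserves +$219M, deposits +$219M.
OMO sale (to banks) $401 million: reserves −$401M, deposits 0.
Totals: Δreserves = −$1025.5M, Δdeposits = −$624.5M.
Δrequired reserves = 4% × −$624.5M = −$24.98M.
Δexcess reserves = Δreserves − Δrequired = −$1025.5M − (−$24.98M) = -$1000.52 million.

-$1000.52 million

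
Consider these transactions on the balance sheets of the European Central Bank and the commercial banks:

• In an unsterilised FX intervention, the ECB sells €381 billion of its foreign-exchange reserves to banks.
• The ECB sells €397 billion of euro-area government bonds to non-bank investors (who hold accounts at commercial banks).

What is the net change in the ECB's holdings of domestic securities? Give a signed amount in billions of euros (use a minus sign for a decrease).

-€397 billion

FX sale €381 billion: the ECB's securities portfolio is untouched → 0.
Asset sale (to non-banks) €397 billion: securities removed from the ECB's portfolio → −€397B.
Net: 0 − 397 = -€397 billion.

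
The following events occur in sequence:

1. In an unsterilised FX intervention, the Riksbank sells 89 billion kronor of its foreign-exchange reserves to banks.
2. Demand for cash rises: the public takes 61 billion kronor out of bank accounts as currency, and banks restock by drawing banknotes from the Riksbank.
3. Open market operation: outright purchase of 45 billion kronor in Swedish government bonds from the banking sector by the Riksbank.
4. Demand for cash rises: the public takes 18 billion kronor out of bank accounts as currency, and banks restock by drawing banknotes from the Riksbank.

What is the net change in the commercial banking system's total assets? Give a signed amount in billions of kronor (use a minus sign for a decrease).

Riksbank balance sheet:
  Assets:      Securities +45B, Foreign assets −89B
  Liabilities: Bank reserves −123B, Currency in circulation +79B
Commercial banking system:
  Assets:      Reserves at CB −123B, Securities −45B, Foreign assets +89B
  Liabilities: Checkable deposits −79B
Change in total bank assets = -79 billion.

-79 billion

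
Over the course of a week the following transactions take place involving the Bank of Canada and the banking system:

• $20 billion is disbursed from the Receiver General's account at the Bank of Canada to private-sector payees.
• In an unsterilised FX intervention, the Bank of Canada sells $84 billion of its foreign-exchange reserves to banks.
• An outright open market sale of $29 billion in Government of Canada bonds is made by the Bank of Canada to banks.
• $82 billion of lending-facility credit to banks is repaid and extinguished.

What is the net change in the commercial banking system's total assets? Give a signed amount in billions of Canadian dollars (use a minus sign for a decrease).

Government spending $20 billion: bank balance sheets expand → +$20B.
FX sale $84 billion: just an asset swap on bank balance sheets → 0.
OMO sale (to banks) $29 billion: just an asset swap on bank balance sheets → 0.
Discount-window repayment $82 billion: bank balance sheets shrink → −$82B.
Net: 20 + 0 + 0 − 82 = -$62 billion.

-$62 billion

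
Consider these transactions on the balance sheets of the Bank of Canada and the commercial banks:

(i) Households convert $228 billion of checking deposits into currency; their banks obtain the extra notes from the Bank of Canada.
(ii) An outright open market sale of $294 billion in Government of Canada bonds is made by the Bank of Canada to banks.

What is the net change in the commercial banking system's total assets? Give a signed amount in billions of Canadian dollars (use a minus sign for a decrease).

-$228 billion

Currency withdrawal $228 billion: bank balance sheets shrink → −$228B.
OMO sale (to banks) $294 billion: just an asset swap on bank balance sheets → 0.
Net: −228 + 0 = -$228 billion.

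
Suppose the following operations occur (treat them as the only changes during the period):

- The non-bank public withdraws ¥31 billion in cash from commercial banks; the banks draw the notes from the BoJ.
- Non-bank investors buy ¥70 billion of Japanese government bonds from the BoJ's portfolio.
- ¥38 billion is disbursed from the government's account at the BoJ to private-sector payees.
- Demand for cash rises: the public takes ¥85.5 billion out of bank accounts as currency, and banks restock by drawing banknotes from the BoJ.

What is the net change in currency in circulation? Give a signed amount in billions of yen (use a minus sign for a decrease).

Currency withdrawal ¥31 billion: notes leave the central bank → +¥31B.
Asset sale (to non-banks) ¥70 billion: no currency enters or leaves circulation → 0.
Government spending ¥38 billion: no currency enters or leaves circulation → 0.
Currency withdrawal ¥85.5 billion: notes leave the central bank → +¥85.5B.
Net: 31 + 0 + 0 + 85.5 = +¥116.5 billion.

+¥116.5 billion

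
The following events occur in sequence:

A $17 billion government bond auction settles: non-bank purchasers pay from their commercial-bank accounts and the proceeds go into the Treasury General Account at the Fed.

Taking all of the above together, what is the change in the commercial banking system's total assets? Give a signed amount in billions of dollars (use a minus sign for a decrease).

-$17 billion

Government account inflow $17 billion: bank balance sheets shrink → −$17B.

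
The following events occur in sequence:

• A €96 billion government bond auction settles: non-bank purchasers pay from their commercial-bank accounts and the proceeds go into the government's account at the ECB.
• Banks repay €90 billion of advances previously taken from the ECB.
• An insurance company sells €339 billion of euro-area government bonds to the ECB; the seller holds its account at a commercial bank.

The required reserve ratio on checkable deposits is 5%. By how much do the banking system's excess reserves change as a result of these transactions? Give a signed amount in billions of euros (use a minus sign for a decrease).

+€140.85 billion

Government account inflow €96 billion: reserves −€96B, deposits −€96B.
Discount-window repayment €90 billion: reserves −€90B, deposits 0.
Asset purchase (from non-banks) €339 billion: reserves +€339B, deposits +€339B.
Totals: Δreserves = +€153B, Δdeposits = +€243B.
Δrequired reserves = 5% × +€243B = +€12.15B.
Δexcess reserves = Δreserves − Δrequired = +€153B − (+€12.15B) = +€140.85 billion.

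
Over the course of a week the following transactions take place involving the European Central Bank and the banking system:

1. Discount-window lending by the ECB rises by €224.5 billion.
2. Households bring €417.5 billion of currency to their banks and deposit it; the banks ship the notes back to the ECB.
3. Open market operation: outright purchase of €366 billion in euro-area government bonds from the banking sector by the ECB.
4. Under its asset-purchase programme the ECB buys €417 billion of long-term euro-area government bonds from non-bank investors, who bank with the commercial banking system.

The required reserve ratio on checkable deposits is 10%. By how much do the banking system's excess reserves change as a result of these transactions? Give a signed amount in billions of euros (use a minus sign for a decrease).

+€1341.55 billion

Discount-window loan €224.5 billion: reserves +€224.5B, deposits 0.
Currency deposit €417.5 billion: reserves +€417.5B, deposits +€417.5B.
OMO purchase (from banks) €366 billion: reserves +€366B, deposits 0.
Asset purchase (from non-banks) €417 billion: reserves +€417B, deposits +€417B.
Totals: Δreserves = +€1425B, Δdeposits = +€834.5B.
Δrequired reserves = 10% × +€834.5B = +€83.45B.
Δexcess reserves = Δreserves − Δrequired = +€1425B − (+€83.45B) = +€1341.55 billion.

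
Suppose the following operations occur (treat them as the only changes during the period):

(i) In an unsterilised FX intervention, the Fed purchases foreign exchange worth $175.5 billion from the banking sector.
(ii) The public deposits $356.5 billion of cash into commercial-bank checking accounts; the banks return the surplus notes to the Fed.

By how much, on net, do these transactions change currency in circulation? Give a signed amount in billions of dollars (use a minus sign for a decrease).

-$356.5 billion

FX purchase $175.5 billion: no currency enters or leaves circulation → 0.
Currency deposit $356.5 billion: notes return to the central bank → −$356.5B.
Net: 0 − 356.5 = -$356.5 billion.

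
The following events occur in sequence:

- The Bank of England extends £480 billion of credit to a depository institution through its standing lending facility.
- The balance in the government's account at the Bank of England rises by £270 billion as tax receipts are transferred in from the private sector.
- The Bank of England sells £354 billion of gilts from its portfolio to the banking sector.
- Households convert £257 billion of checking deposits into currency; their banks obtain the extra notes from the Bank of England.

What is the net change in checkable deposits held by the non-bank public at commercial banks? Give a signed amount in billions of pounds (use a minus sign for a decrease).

Discount-window loan £480 billion: the counterparty is a bank, so public deposits are unchanged → 0.
Government account inflow £270 billion: non-bank counterparties' bank balances fall → −£270B.
OMO sale (to banks) £354 billion: the counterparty is a bank, so public deposits are unchanged → 0.
Currency withdrawal £257 billion: non-bank counterparties' bank balances fall → −£257B.
Net: 0 − 270 + 0 − 257 = -£527 billion.

-£527 billion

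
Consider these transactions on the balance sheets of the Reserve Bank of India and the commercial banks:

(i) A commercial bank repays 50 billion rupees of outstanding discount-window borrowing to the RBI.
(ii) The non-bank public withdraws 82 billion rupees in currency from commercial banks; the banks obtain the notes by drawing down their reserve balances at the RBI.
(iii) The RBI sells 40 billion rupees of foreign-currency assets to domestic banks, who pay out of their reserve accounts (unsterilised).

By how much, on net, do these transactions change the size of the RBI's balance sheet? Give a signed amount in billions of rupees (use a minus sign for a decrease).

RBI balance sheet:
  Assets:      Loans to banks −50B, Foreign assets −40B
  Liabilities: Bank reserves −172B, Currency in circulation +82B
Change in total RBI assets = -90 billion.

-90 billion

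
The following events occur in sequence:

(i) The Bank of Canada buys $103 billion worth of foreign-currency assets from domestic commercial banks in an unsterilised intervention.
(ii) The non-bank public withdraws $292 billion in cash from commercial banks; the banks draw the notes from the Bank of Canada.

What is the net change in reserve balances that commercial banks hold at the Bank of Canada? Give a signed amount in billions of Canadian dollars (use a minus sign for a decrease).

FX purchase $103 billion: the Bank of Canada pays by crediting reserve accounts → +$103B.
Currency withdrawal $292 billion: banks swap reserves for currency → −$292B.
Net: 103 − 292 = -$189 billion.

-$189 billion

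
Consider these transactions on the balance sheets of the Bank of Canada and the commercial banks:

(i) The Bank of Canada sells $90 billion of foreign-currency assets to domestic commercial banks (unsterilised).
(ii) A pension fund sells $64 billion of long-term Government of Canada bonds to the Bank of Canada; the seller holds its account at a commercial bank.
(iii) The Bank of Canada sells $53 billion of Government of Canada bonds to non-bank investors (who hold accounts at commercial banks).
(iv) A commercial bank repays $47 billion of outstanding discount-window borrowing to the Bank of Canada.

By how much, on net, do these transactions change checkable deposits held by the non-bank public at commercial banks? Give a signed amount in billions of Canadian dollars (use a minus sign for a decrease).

Bank of Canada balance sheet:
  Assets:      Securities +$11B, Loans to banks −$47B, Foreign assets −$90B
  Liabilities: Bank reserves −$126B
Commercial banking system:
  Assets:      Reserves at CB −$126B, Foreign assets +$90B
  Liabilities: Checkable deposits +$11B, Borrowings from CB −$47B
So the change in checkable deposits held by the non-bank public at commercial banks is +$11 billion.

+$11 billion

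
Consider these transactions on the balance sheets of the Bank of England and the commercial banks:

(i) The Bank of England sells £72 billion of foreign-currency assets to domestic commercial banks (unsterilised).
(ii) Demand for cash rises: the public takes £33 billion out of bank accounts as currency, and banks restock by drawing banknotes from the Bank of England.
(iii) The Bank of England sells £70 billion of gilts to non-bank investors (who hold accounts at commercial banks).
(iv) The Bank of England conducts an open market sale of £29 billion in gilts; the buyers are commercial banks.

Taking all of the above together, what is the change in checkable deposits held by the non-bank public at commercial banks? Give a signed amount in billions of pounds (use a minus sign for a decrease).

Bank of England balance sheet:
  Assets:      Securities −£99B, Foreign assets −£72B
  Liabilities: Bank reserves −£204B, Currency in circulation +£33B
Commercial banking system:
  Assets:      Reserves at CB −£204B, Securities +£29B, Foreign assets +£72B
  Liabilities: Checkable deposits −£103B
So the change in checkable deposits held by the non-bank public at commercial banks is -£103 billion.

-£103 billion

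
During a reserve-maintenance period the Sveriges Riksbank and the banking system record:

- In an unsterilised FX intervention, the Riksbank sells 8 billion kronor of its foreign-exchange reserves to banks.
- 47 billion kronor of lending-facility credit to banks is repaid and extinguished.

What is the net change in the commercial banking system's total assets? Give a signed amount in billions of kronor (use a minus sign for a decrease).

-47 billion

Riksbank balance sheet:
  Assets:      Loans to banks −47B, Foreign assets −8B
  Liabilities: Bank reserves −55B
Commercial banking system:
  Assets:      Reserves at CB −55B, Foreign assets +8B
  Liabilities: Borrowings from CB −47B
Change in total bank assets = -47 billion.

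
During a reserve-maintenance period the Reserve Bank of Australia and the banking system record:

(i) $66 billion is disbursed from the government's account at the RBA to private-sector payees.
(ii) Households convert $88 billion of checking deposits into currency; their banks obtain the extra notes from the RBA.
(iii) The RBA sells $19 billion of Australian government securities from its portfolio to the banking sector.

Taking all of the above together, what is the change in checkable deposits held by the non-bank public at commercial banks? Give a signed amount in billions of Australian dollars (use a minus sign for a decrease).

-$22 billion

Government spending $66 billion: non-bank counterparties' bank balances rise → +$66B.
Currency withdrawal $88 billion: non-bank counterparties' bank balances fall → −$88B.
OMO sale (to banks) $19 billion: the counterparty is a bank, so public deposits are unchanged → 0.
Net: 66 − 88 + 0 = -$22 billion.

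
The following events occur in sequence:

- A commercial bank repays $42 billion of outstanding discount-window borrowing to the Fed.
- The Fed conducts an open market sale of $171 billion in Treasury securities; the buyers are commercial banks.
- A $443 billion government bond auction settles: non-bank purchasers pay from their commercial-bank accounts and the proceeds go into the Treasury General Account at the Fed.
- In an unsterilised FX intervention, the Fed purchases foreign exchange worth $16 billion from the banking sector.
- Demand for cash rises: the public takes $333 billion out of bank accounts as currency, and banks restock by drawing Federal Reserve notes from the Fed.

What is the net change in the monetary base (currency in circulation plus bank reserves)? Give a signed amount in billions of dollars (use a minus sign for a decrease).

Discount-window repayment $42 billion: Fed balance sheet contracts → −$42B.
OMO sale (to banks) $171 billion: Fed balance sheet contracts → −$171B.
Government account inflow $443 billion: reserves shift to a non-base liability → −$443B.
FX purchase $16 billion: Fed balance sheet expands → +$16B.
Currency withdrawal $333 billion: just a shift between currency and reserves — both are base money → 0.
Net: −42 − 171 − 443 + 16 + 0 = -$640 billion.

-$640 billion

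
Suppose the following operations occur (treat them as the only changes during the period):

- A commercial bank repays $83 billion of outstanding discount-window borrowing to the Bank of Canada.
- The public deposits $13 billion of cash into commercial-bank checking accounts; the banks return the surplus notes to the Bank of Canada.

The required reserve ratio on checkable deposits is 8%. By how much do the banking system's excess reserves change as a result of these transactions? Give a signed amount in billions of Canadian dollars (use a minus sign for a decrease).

Discount-window repayment $83 billion: reserves −$83B, deposits 0.
Currency deposit $13 billion: reserves +$13B, deposits +$13B.
Totals: Δreserves = −$70B, Δdeposits = +$13B.
Δrequired reserves = 8% × +$13B = +$1.04B.
Δexcess reserves = Δreserves − Δrequired = −$70B − (+$1.04B) = -$71.04 billion.

-$71.04 billion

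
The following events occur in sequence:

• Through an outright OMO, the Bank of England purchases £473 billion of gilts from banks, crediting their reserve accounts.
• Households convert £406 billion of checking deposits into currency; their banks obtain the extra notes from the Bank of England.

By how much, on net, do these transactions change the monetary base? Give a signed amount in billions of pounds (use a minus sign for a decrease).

+£473 billion

Bank of England balance sheet:
  Assets:      Securities +£473B
  Liabilities: Bank reserves +£67B, Currency in circulation +£406B
Commercial banking system:
  Assets:      Reserves at CB +£67B, Securities −£473B
  Liabilities: Checkable deposits −£406B
Monetary base = currency + reserves: +£406B + (+£67B) = +£473 billion.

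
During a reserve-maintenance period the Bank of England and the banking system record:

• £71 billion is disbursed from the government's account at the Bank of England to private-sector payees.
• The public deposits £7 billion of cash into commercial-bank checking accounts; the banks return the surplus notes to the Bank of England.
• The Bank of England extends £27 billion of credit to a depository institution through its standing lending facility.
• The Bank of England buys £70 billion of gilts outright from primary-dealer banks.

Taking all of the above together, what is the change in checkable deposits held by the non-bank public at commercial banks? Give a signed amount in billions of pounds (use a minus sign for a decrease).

+£78 billion

Government spending £71 billion: non-bank counterparties' bank balances rise → +£71B.
Currency deposit £7 billion: non-bank counterparties' bank balances rise → +£7B.
Discount-window loan £27 billion: the counterparty is a bank, so public deposits are unchanged → 0.
OMO purchase (from banks) £70 billion: the counterparty is a bank, so public deposits are unchanged → 0.
Net: 71 + 7 + 0 + 0 = +£78 billion.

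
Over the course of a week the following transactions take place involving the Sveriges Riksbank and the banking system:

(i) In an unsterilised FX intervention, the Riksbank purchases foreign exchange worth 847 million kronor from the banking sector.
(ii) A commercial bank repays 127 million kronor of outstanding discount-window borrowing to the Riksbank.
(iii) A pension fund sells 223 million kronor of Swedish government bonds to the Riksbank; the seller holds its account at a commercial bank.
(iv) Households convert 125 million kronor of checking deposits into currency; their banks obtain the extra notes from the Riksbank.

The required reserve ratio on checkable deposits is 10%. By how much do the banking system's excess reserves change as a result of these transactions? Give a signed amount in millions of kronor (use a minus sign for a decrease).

+808.2 million

FX purchase 847 million kronor: reserves +847M, deposits 0.
Discount-window repayment 127 million kronor: reserves −127M, deposits 0.
Asset purchase (from non-banks) 223 million kronor: reserves +223M, deposits +223M.
Currency withdrawal 125 million kronor: reserves −125M, deposits −125M.
Totals: Δreserves = +818M, Δdeposits = +98M.
Δrequired reserves = 10% × +98M = +9.8M.
Δexcess reserves = Δreserves − Δrequired = +818M − (+9.8M) = +808.2 million.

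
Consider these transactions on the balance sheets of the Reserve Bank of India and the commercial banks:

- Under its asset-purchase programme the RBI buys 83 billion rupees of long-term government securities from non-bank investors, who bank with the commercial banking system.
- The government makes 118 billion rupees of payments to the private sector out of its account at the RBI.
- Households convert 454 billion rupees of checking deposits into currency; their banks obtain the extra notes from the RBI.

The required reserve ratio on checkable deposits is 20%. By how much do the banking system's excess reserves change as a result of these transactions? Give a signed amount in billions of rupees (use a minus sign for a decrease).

Asset purchase (from non-banks) 83 billion rupees: reserves +83B, deposits +83B.
Government spending 118 billion rupees: reserves +118B, deposits +118B.
Currency withdrawal 454 billion rupees: reserves −454B, deposits −454B.
Totals: Δreserves = −253B, Δdeposits = −253B.
Δrequired reserves = 20% × −253B = −50.6B.
Δexcess reserves = Δreserves − Δrequired = −253B − (−50.6B) = -202.4 billion.

-202.4 billion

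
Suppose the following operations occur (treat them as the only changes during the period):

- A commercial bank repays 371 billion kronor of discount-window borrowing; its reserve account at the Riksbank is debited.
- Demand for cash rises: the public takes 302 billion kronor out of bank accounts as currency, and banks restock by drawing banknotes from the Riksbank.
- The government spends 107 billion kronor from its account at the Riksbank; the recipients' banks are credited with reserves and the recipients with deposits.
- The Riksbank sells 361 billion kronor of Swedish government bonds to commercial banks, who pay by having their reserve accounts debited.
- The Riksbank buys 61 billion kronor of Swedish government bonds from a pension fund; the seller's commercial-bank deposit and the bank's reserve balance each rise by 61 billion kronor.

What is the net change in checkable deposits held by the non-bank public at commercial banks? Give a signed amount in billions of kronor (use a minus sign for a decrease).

-134 billion

Discount-window repayment 371 billion kronor: the counterparty is a bank, so public deposits are unchanged → 0.
Currency withdrawal 302 billion kronor: non-bank counterparties' bank balances fall → −302B.
Government spending 107 billion kronor: non-bank counterparties' bank balances rise → +107B.
OMO sale (to banks) 361 billion kronor: the counterparty is a bank, so public deposits are unchanged → 0.
Asset purchase (from non-banks) 61 billion kronor: non-bank counterparties' bank balances rise → +61B.
Net: 0 − 302 + 107 + 0 + 61 = -134 billion.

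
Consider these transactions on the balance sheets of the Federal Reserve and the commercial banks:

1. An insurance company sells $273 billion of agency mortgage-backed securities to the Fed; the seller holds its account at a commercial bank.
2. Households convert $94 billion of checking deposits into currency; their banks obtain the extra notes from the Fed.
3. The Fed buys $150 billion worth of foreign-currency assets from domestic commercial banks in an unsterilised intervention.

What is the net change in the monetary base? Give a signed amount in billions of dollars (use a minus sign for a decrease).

Asset purchase (from non-banks) $273 billion: Fed balance sheet expands → +$273B.
Currency withdrawal $94 billion: just a shift between currency and reserves — both are base money → 0.
FX purchase $150 billion: Fed balance sheet expands → +$150B.
Net: 273 + 0 + 150 = +$423 billion.

+$423 billion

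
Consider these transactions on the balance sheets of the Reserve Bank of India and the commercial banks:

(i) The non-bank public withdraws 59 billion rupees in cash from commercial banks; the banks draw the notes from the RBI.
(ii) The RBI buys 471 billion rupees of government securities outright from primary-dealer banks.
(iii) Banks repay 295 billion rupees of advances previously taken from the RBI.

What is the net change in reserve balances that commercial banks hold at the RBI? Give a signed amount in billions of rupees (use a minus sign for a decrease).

RBI balance sheet:
  Assets:      Securities +471B, Loans to banks −295B
  Liabilities: Bank reserves +117B, Currency in circulation +59B
Commercial banking system:
  Assets:      Reserves at CB +117B, Securities −471B
  Liabilities: Checkable deposits −59B, Borrowings from CB −295B
So the change in reserve balances that commercial banks hold at the RBI is +117 billion.

+117 billion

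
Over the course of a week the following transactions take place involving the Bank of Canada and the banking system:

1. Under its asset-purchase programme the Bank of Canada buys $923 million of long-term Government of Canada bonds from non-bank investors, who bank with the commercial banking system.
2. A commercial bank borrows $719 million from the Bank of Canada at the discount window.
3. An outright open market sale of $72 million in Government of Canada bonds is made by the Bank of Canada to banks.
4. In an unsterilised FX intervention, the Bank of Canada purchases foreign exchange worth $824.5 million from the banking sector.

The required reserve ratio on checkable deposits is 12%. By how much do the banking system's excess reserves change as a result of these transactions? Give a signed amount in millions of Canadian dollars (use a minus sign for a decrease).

+$2283.74 million

Asset purchase (from non-banks) $923 million: reserves +$923M, deposits +$923M.
Discount-window loan $719 million: reserves +$719M, deposits 0.
OMO sale (to banks) $72 million: reserves −$72M, deposits 0.
FX purchase $824.5 million: reserves +$824.5M, deposits 0.
Totals: Δreserves = +$2394.5M, Δdeposits = +$923M.
Δrequired reserves = 12% × +$923M = +$110.76M.
Δexcess reserves = Δreserves − Δrequired = +$2394.5M − (+$110.76M) = +$2283.74 million.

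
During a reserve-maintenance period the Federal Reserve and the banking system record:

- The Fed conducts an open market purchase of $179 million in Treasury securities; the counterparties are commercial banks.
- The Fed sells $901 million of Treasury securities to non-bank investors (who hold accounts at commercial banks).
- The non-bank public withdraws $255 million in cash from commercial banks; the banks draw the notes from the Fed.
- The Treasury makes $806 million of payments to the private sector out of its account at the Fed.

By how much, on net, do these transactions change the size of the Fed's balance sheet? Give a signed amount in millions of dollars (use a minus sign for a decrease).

-$722 million

OMO purchase (from banks) $179 million: a Fed asset is acquired → +$179M.
Asset sale (to non-banks) $901 million: a Fed asset is shed → −$901M.
Currency withdrawal $255 million: only the composition of liabilities changes → 0.
Government spending $806 million: only the composition of liabilities changes → 0.
Net: 179 − 901 + 0 + 0 = -$722 million.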